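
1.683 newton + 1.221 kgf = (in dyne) 1.366e+06. Check: 1.683 newton = 1.683 N. 1 kgf = 9.80665 N, so 1.221 kgf = 1.221 * 9.80665 = 11.97392 N. Sum: 1.683 + 11.97392 = 13.65692 N. 1 dyne = 1e-05 N, so 13.65692 N = 13.65692 / 1e-05 = 1365692 dyne ≈ 1.366e+06 dyne (4 s.f.).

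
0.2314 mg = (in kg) 2.314e-07. Check: 1 mg = 1e-06 kg, so 0.2314 mg = 0.2314 * 1e-06 = 2.314e-07 kg. Result: 2.314e-07 kg.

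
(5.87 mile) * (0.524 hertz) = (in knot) 9622. Check: 1 mile = 1609.344 m, so 5.87 mile = 5.87 * 1609.344 = 9446.8493 m. 0.524 hertz = 0.524 Hz. Combine: 9446.8493 m * 0.524 Hz = 4950.149 m/s. 1 knot = 0.51444444 m/s, so 4950.149 m/s = 4950.149 / 0.51444444 = 9622.3199 knot ≈ 9622 knot (4 s.f.).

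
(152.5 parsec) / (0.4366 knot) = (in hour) 5.82e+15. Check: 1 parsec = 3.0856776e+16 m, so 152.5 parsec = 152.5 * 3.0856776e+16 = 4.7056583e+18 m. 1 knot = 0.51444444 m/s, so 0.4366 knot = 0.4366 * 0.51444444 = 0.22460644 m/s. Combine: 4.7056583e+18 m / 0.22460644 m/s = 2.0950683e+19 s. 1 hour = 3600 s, so 2.0950683e+19 s = 2.0950683e+19 / 3600 = 5.819634e+15 hour ≈ 5.82e+15 hour (4 s.f.).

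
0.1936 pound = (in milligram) 1 pound = 0.45359237 kg, so 0.1936 pound = 0.1936 * 0.45359237 = 0.087815483 kg. 1 milligram = 1e-06 kg, so 0.087815483 kg = 0.087815483 / 1e-06 = 87815.483 milligram ≈ 8.782e+04 milligram (4 s.f.). Final answer: 8.782e+04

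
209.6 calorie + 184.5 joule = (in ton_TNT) 1 calorie = 4.184 J, so 209.6 calorie = 209.6 * 4.184 = 876.9664 J. 184.5 joule = 184.5 J. Sum: 876.9664 + 184.5 = 1061.4664 J. 1 ton_TNT = 4.184e+09 J, so 1061.4664 J = 1061.4664 / 4.184e+09 = 2.5369656e-07 ton_TNT ≈ 2.537e-07 ton_TNT (4 s.f.). Final answer: 2.537e-07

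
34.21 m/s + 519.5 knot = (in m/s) 34.21 m/s is already in m/s. 1 knot = 0.51444444 m/s, so 519.5 knot = 519.5 * 0.51444444 = 267.25389 m/s. Sum: 34.21 + 267.25389 = 301.46389 m/s. Result: 301.46389 m/s ≈ 301.5 m/s (4 s.f.). Final answer: 301.5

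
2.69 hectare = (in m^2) 2.69e+04. Check: 1 hectare = 10000 m^2, so 2.69 hectare = 2.69 * 10000 = 26900 m^2. Result: 26900 m^2 ≈ 2.69e+04 m^2 (4 s.f.).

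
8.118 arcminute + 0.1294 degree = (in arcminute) 1 arcminute = 0.00029088821 rad, so 8.118 arcminute = 8.118 * 0.00029088821 = 0.0023614305 rad. 1 degree = 0.017453293 rad, so 0.1294 degree = 0.1294 * 0.017453293 = 0.0022584561 rad. Sum: 0.0023614305 + 0.0022584561 = 0.0046198865 rad. 1 arcminute = 0.00029088821 rad, so 0.0046198865 rad = 0.0046198865 / 0.00029088821 = 15.882 arcminute ≈ 15.88 arcminute (4 s.f.). Final answer: 15.88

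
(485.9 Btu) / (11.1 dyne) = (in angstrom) 4.618e+19. Check: 1 Btu = 1055.0559 J, so 485.9 Btu = 485.9 * 1055.0559 = 512651.64 J. 1 dyne = 1e-05 N, so 11.1 dyne = 11.1 * 1e-05 = 0.000111 N. Combine: 512651.64 J / 0.000111 N = 4.6184832e+09 m. 1 angstrom = 1e-10 m, so 4.6184832e+09 m = 4.6184832e+09 / 1e-10 = 4.6184832e+19 angstrom ≈ 4.618e+19 angstrom (4 s.f.).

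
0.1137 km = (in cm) 1.137e+04. Check: 1 km = 1000 m, so 0.1137 km = 0.1137 * 1000 = 113.7 m. 1 cm = 0.01 m, so 113.7 m = 113.7 / 0.01 = 11370 cm ≈ 1.137e+04 cm (4 s.f.).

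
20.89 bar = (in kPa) 1 bar = 100000 Pa, so 20.89 bar = 20.89 * 100000 = 2089000 Pa. 1 kPa = 1000 Pa, so 2089000 Pa = 2089000 / 1000 = 2089 kPa. Final answer: 2089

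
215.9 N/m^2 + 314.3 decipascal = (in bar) 0.002473. Check: 215.9 N/m^2 = 215.9 Pa. 1 decipascal = 0.1 Pa, so 314.3 decipascal = 314.3 * 0.1 = 31.43 Pa. Sum: 215.9 + 31.43 = 247.33 Pa. 1 bar = 100000 Pa, so 247.33 Pa = 247.33 / 100000 = 0.0024733 bar ≈ 0.002473 bar (4 s.f.).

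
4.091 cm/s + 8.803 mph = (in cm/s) 1 cm/s = 0.01 m/s, so 4.091 cm/s = 4.091 * 0.01 = 0.04091 m/s. 1 mph = 0.44704 m/s, so 8.803 mph = 8.803 * 0.44704 = 3.9352931 m/s. Sum: 0.04091 + 3.9352931 = 3.9762031 m/s. 1 cm/s = 0.01 m/s, so 3.9762031 m/s = 3.9762031 / 0.01 = 397.62031 cm/s ≈ 397.6 cm/s (4 s.f.). Final answer: 397.6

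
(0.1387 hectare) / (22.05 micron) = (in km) 1 hectare = 10000 m^2, so 0.1387 hectare = 0.1387 * 10000 = 1387 m^2. 1 micron = 1e-06 m, so 22.05 micron = 22.05 * 1e-06 = 2.205e-05 m. Combine: 1387 m^2 / 2.205e-05 m = 62902494 m. 1 km = 1000 m, so 62902494 m = 62902494 / 1000 = 62902.494 km ≈ 6.29e+04 km (4 s.f.). Final answer: 6.29e+04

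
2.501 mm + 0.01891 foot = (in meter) 1 mm = 0.001 m, so 2.501 mm = 2.501 * 0.001 = 0.002501 m. 1 foot = 0.3048 m, so 0.01891 foot = 0.01891 * 0.3048 = 0.005763768 m. Sum: 0.002501 + 0.005763768 = 0.008264768 m. 0.008264768 m = 0.008264768 meter ≈ 0.008265 meter (4 s.f.). Final answer: 0.008265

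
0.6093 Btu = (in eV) 1 Btu = 1055.0559 J, so 0.6093 Btu = 0.6093 * 1055.0559 = 642.84553 J. 1 eV = 1.6021766e-19 J, so 642.84553 J = 642.84553 / 1.6021766e-19 = 4.0123262e+21 eV ≈ 4.012e+21 eV (4 s.f.). Final answer: 4.012e+21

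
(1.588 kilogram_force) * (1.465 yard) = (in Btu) 0.01977. Check: 1 kilogram_force = 9.80665 N, so 1.588 kilogram_force = 1.588 * 9.80665 = 15.57296 N. 1 yard = 0.9144 m, so 1.465 yard = 1.465 * 0.9144 = 1.339596 m. Combine: 15.57296 N * 1.339596 m = 20.861475 J. 1 Btu = 1055.0559 J, so 20.861475 J = 20.861475 / 1055.0559 = 0.019772863 Btu ≈ 0.01977 Btu (4 s.f.).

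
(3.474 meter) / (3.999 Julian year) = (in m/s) 2.753e-08. Check: 3.474 meter = 3.474 m. 1 Julian year = 31557600 s, so 3.999 Julian year = 3.999 * 31557600 = 1.2619884e+08 s. Combine: 3.474 m / 1.2619884e+08 s = 2.7527986e-08 m/s. Result: 2.7527986e-08 m/s ≈ 2.753e-08 m/s (4 s.f.).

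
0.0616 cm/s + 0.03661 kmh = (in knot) 1 cm/s = 0.01 m/s, so 0.0616 cm/s = 0.0616 * 0.01 = 0.000616 m/s. 1 kmh = 0.27777778 m/s, so 0.03661 kmh = 0.03661 * 0.27777778 = 0.010169444 m/s. Sum: 0.000616 + 0.010169444 = 0.010785444 m/s. 1 knot = 0.51444444 m/s, so 0.010785444 m/s = 0.010785444 / 0.51444444 = 0.020965227 knot ≈ 0.02097 knot (4 s.f.). Final answer: 0.02097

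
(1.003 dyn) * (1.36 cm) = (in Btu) 1.293e-10. Check: 1 dyn = 1e-05 N, so 1.003 dyn = 1.003 * 1e-05 = 1.003e-05 N. 1 cm = 0.01 m, so 1.36 cm = 1.36 * 0.01 = 0.0136 m. Combine: 1.003e-05 N * 0.0136 m = 1.36408e-07 J. 1 Btu = 1055.0559 J, so 1.36408e-07 J = 1.36408e-07 / 1055.0559 = 1.2928984e-10 Btu ≈ 1.293e-10 Btu (4 s.f.).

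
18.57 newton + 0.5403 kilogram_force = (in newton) 23.87. Check: 18.57 newton = 18.57 N. 1 kilogram_force = 9.80665 N, so 0.5403 kilogram_force = 0.5403 * 9.80665 = 5.298533 N. Sum: 18.57 + 5.298533 = 23.868533 N. 23.868533 N = 23.868533 newton ≈ 23.87 newton (4 s.f.).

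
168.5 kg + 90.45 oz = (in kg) 168.5 kg is already in kg. 1 oz = 0.028349523 kg, so 90.45 oz = 90.45 * 0.028349523 = 2.5642144 kg. Sum: 168.5 + 2.5642144 = 171.06421 kg. Result: 171.06421 kg ≈ 171.1 kg (4 s.f.). Final answer: 171.1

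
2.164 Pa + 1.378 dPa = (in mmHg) 2.164 Pa is already in Pa. 1 dPa = 0.1 Pa, so 1.378 dPa = 1.378 * 0.1 = 0.1378 Pa. Sum: 2.164 + 0.1378 = 2.3018 Pa. 1 mmHg = 133.32237 Pa, so 2.3018 Pa = 2.3018 / 133.32237 = 0.01726492 mmHg ≈ 0.01726 mmHg (4 s.f.). Final answer: 0.01726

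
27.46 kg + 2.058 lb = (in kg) 28.39. Check: 27.46 kg is already in kg. 1 lb = 0.45359237 kg, so 2.058 lb = 2.058 * 0.45359237 = 0.9334931 kg. Sum: 27.46 + 0.9334931 = 28.393493 kg. Result: 28.393493 kg ≈ 28.39 kg (4 s.f.).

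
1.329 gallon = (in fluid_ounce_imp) 1 gallon = 0.0037854118 m^3, so 1.329 gallon = 1.329 * 0.0037854118 = 0.0050308123 m^3. 1 fluid_ounce_imp = 2.8413063e-05 m^3, so 0.0050308123 m^3 = 0.0050308123 / 2.8413063e-05 = 177.05984 fluid_ounce_imp ≈ 177.1 fluid_ounce_imp (4 s.f.). Final answer: 177.1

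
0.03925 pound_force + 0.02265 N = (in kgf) 1 pound_force = 4.4482216 N, so 0.03925 pound_force = 0.03925 * 4.4482216 = 0.1745927 N. 0.02265 N is already in N. Sum: 0.1745927 + 0.02265 = 0.1972427 N. 1 kgf = 9.80665 N, so 0.1972427 N = 0.1972427 / 9.80665 = 0.020113158 kgf ≈ 0.02011 kgf (4 s.f.). Final answer: 0.02011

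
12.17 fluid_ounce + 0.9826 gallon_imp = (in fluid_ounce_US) 163.2. Check: 1 fluid_ounce = 2.957353e-05 m^3, so 12.17 fluid_ounce = 12.17 * 2.957353e-05 = 0.00035990985 m^3. 1 gallon_imp = 0.00454609 m^3, so 0.9826 gallon_imp = 0.9826 * 0.00454609 = 0.004466988 m^3. Sum: 0.00035990985 + 0.004466988 = 0.0048268979 m^3. 1 fluid_ounce_US = 2.957353e-05 m^3, so 0.0048268979 m^3 = 0.0048268979 / 2.957353e-05 = 163.21683 fluid_ounce_US ≈ 163.2 fluid_ounce_US (4 s.f.).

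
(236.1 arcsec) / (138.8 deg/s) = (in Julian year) 1 arcsec = 4.8481368e-06 rad, so 236.1 arcsec = 236.1 * 4.8481368e-06 = 0.0011446451 rad. 1 deg/s = 0.017453293 rad/s, so 138.8 deg/s = 138.8 * 0.017453293 = 2.422517 rad/s. Combine: 0.0011446451 rad / 2.422517 rad/s = 0.0004725024 s. 1 Julian year = 31557600 s, so 0.0004725024 s = 0.0004725024 / 31557600 = 1.4972698e-11 Julian year ≈ 1.497e-11 Julian year (4 s.f.). Final answer: 1.497e-11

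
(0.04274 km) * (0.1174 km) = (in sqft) 1 km = 1000 m, so 0.04274 km = 0.04274 * 1000 = 42.74 m. 1 km = 1000 m, so 0.1174 km = 0.1174 * 1000 = 117.4 m. Combine: 42.74 m * 117.4 m = 5017.676 m^2. 1 sqft = 0.09290304 m^2, so 5017.676 m^2 = 5017.676 / 0.09290304 = 54009.815 sqft ≈ 5.401e+04 sqft (4 s.f.). Final answer: 5.401e+04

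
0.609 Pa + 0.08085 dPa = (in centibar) 0.0006171. Check: 0.609 Pa is already in Pa. 1 dPa = 0.1 Pa, so 0.08085 dPa = 0.08085 * 0.1 = 0.008085 Pa. Sum: 0.609 + 0.008085 = 0.617085 Pa. 1 centibar = 1000 Pa, so 0.617085 Pa = 0.617085 / 1000 = 0.000617085 centibar ≈ 0.0006171 centibar (4 s.f.).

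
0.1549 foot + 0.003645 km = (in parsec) 1.197e-16. Check: 1 foot = 0.3048 m, so 0.1549 foot = 0.1549 * 0.3048 = 0.04721352 m. 1 km = 1000 m, so 0.003645 km = 0.003645 * 1000 = 3.645 m. Sum: 0.04721352 + 3.645 = 3.6922135 m. 1 parsec = 3.0856776e+16 m, so 3.6922135 m = 3.6922135 / 3.0856776e+16 = 1.1965649e-16 parsec ≈ 1.197e-16 parsec (4 s.f.).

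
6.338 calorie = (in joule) 1 calorie = 4.184 J, so 6.338 calorie = 6.338 * 4.184 = 26.518192 J. 26.518192 J = 26.518192 joule ≈ 26.52 joule (4 s.f.). Final answer: 26.52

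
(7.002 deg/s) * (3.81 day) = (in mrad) 1 deg/s = 0.017453293 rad/s, so 7.002 deg/s = 7.002 * 0.017453293 = 0.12220795 rad/s. 1 day = 86400 s, so 3.81 day = 3.81 * 86400 = 329184 s. Combine: 0.12220795 rad/s * 329184 s = 40228.903 rad. 1 mrad = 0.001 rad, so 40228.903 rad = 40228.903 / 0.001 = 40228903 mrad ≈ 4.023e+07 mrad (4 s.f.). Final answer: 4.023e+07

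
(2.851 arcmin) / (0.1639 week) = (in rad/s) 1 arcmin = 0.00029088821 rad, so 2.851 arcmin = 2.851 * 0.00029088821 = 0.00082932228 rad. 1 week = 604800 s, so 0.1639 week = 0.1639 * 604800 = 99126.72 s. Combine: 0.00082932228 rad / 99126.72 s = 8.3662839e-09 rad/s. Result: 8.3662839e-09 rad/s ≈ 8.366e-09 rad/s (4 s.f.). Final answer: 8.366e-09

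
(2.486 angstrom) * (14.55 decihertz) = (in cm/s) 3.617e-08. Check: 1 angstrom = 1e-10 m, so 2.486 angstrom = 2.486 * 1e-10 = 2.486e-10 m. 1 decihertz = 0.1 Hz, so 14.55 decihertz = 14.55 * 0.1 = 1.455 Hz. Combine: 2.486e-10 m * 1.455 Hz = 3.61713e-10 m/s. 1 cm/s = 0.01 m/s, so 3.61713e-10 m/s = 3.61713e-10 / 0.01 = 3.61713e-08 cm/s ≈ 3.617e-08 cm/s (4 s.f.).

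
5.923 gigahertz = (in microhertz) 5.923e+15. Check: 1 gigahertz = 1e+09 Hz, so 5.923 gigahertz = 5.923 * 1e+09 = 5.923e+09 Hz. 1 microhertz = 1e-06 Hz, so 5.923e+09 Hz = 5.923e+09 / 1e-06 = 5.923e+15 microhertz.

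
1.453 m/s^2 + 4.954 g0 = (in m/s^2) 50.04. Check: 1.453 m/s^2 is already in m/s^2. 1 g0 = 9.80665 m/s^2, so 4.954 g0 = 4.954 * 9.80665 = 48.582144 m/s^2. Sum: 1.453 + 48.582144 = 50.035144 m/s^2. Result: 50.035144 m/s^2 ≈ 50.04 m/s^2 (4 s.f.).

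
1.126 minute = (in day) 1 minute = 60 s, so 1.126 minute = 1.126 * 60 = 67.56 s. 1 day = 86400 s, so 67.56 s = 67.56 / 86400 = 0.00078194444 day ≈ 0.0007819 day (4 s.f.). Final answer: 0.0007819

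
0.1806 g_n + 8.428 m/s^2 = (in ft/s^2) 1 g_n = 9.80665 m/s^2, so 0.1806 g_n = 0.1806 * 9.80665 = 1.771081 m/s^2. 8.428 m/s^2 is already in m/s^2. Sum: 1.771081 + 8.428 = 10.199081 m/s^2. 1 ft/s^2 = 0.3048 m/s^2, so 10.199081 m/s^2 = 10.199081 / 0.3048 = 33.461552 ft/s^2 ≈ 33.46 ft/s^2 (4 s.f.). Final answer: 33.46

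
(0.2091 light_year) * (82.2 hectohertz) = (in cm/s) 1.626e+21. Check: 1 light_year = 9.4607305e+15 m, so 0.2091 light_year = 0.2091 * 9.4607305e+15 = 1.9782387e+15 m. 1 hectohertz = 100 Hz, so 82.2 hectohertz = 82.2 * 100 = 8220 Hz. Combine: 1.9782387e+15 m * 8220 Hz = 1.6261122e+19 m/s. 1 cm/s = 0.01 m/s, so 1.6261122e+19 m/s = 1.6261122e+19 / 0.01 = 1.6261122e+21 cm/s ≈ 1.626e+21 cm/s (4 s.f.).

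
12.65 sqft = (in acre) 1 sqft = 0.09290304 m^2, so 12.65 sqft = 12.65 * 0.09290304 = 1.1752235 m^2. 1 acre = 4046.8564 m^2, so 1.1752235 m^2 = 1.1752235 / 4046.8564 = 0.00029040404 acre ≈ 0.0002904 acre (4 s.f.). Final answer: 0.0002904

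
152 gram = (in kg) 0.152. Check: 1 gram = 0.001 kg, so 152 gram = 152 * 0.001 = 0.152 kg. Result: 0.152 kg.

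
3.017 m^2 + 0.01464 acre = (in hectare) 0.006226. Check: 3.017 m^2 is already in m^2. 1 acre = 4046.8564 m^2, so 0.01464 acre = 0.01464 * 4046.8564 = 59.245978 m^2. Sum: 3.017 + 59.245978 = 62.262978 m^2. 1 hectare = 10000 m^2, so 62.262978 m^2 = 62.262978 / 10000 = 0.0062262978 hectare ≈ 0.006226 hectare (4 s.f.).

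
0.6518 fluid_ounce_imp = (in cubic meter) 1.852e-05. Check: 1 fluid_ounce_imp = 2.8413063e-05 m^3, so 0.6518 fluid_ounce_imp = 0.6518 * 2.8413063e-05 = 1.8519634e-05 m^3. 1.8519634e-05 m^3 = 1.8519634e-05 cubic meter ≈ 1.852e-05 cubic meter (4 s.f.).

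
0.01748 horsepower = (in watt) 13.03. Check: 1 horsepower = 745.69987 W, so 0.01748 horsepower = 0.01748 * 745.69987 = 13.034834 W. 13.034834 W = 13.034834 watt ≈ 13.03 watt (4 s.f.).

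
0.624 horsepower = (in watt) 1 horsepower = 745.69987 W, so 0.624 horsepower = 0.624 * 745.69987 = 465.31672 W. 465.31672 W = 465.31672 watt ≈ 465.3 watt (4 s.f.). Final answer: 465.3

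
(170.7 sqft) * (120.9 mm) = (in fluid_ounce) 6.483e+04. Check: 1 sqft = 0.09290304 m^2, so 170.7 sqft = 170.7 * 0.09290304 = 15.858549 m^2. 1 mm = 0.001 m, so 120.9 mm = 120.9 * 0.001 = 0.1209 m. Combine: 15.858549 m^2 * 0.1209 m = 1.9172986 m^3. 1 fluid_ounce = 2.957353e-05 m^3, so 1.9172986 m^3 = 1.9172986 / 2.957353e-05 = 64831.577 fluid_ounce ≈ 6.483e+04 fluid_ounce (4 s.f.).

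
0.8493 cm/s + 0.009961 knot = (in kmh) 1 cm/s = 0.01 m/s, so 0.8493 cm/s = 0.8493 * 0.01 = 0.008493 m/s. 1 knot = 0.51444444 m/s, so 0.009961 knot = 0.009961 * 0.51444444 = 0.0051243811 m/s. Sum: 0.008493 + 0.0051243811 = 0.013617381 m/s. 1 kmh = 0.27777778 m/s, so 0.013617381 m/s = 0.013617381 / 0.27777778 = 0.049022572 kmh ≈ 0.04902 kmh (4 s.f.). Final answer: 0.04902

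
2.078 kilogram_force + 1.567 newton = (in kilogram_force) 1 kilogram_force = 9.80665 N, so 2.078 kilogram_force = 2.078 * 9.80665 = 20.378219 N. 1.567 newton = 1.567 N. Sum: 20.378219 + 1.567 = 21.945219 N. 1 kilogram_force = 9.80665 N, so 21.945219 N = 21.945219 / 9.80665 = 2.2377895 kilogram_force ≈ 2.238 kilogram_force (4 s.f.). Final answer: 2.238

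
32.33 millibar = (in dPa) 1 millibar = 100 Pa, so 32.33 millibar = 32.33 * 100 = 3233 Pa. 1 dPa = 0.1 Pa, so 3233 Pa = 3233 / 0.1 = 32330 dPa ≈ 3.233e+04 dPa (4 s.f.). Final answer: 3.233e+04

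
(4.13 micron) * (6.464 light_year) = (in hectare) 2.526e+07. Check: 1 micron = 1e-06 m, so 4.13 micron = 4.13 * 1e-06 = 4.13e-06 m. 1 light_year = 9.4607305e+15 m, so 6.464 light_year = 6.464 * 9.4607305e+15 = 6.1154162e+16 m. Combine: 4.13e-06 m * 6.1154162e+16 m = 2.5256669e+11 m^2. 1 hectare = 10000 m^2, so 2.5256669e+11 m^2 = 2.5256669e+11 / 10000 = 25256669 hectare ≈ 2.526e+07 hectare (4 s.f.).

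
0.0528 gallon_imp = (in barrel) 0.00151. Check: 1 gallon_imp = 0.00454609 m^3, so 0.0528 gallon_imp = 0.0528 * 0.00454609 = 0.00024003355 m^3. 1 barrel = 0.15898729 m^3, so 0.00024003355 m^3 = 0.00024003355 / 0.15898729 = 0.0015097656 barrel ≈ 0.00151 barrel (4 s.f.).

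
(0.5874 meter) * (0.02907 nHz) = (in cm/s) 1.708e-09. Check: 0.5874 meter = 0.5874 m. 1 nHz = 1e-09 Hz, so 0.02907 nHz = 0.02907 * 1e-09 = 2.907e-11 Hz. Combine: 0.5874 m * 2.907e-11 Hz = 1.7075718e-11 m/s. 1 cm/s = 0.01 m/s, so 1.7075718e-11 m/s = 1.7075718e-11 / 0.01 = 1.7075718e-09 cm/s ≈ 1.708e-09 cm/s (4 s.f.).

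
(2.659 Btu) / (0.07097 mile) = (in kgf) 2.505. Check: 1 Btu = 1055.0559 J, so 2.659 Btu = 2.659 * 1055.0559 = 2805.3935 J. 1 mile = 1609.344 m, so 0.07097 mile = 0.07097 * 1609.344 = 114.21514 m. Combine: 2805.3935 J / 114.21514 m = 24.56236 N. 1 kgf = 9.80665 N, so 24.56236 N = 24.56236 / 9.80665 = 2.5046637 kgf ≈ 2.505 kgf (4 s.f.).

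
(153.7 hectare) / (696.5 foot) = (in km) 7.24. Check: 1 hectare = 10000 m^2, so 153.7 hectare = 153.7 * 10000 = 1537000 m^2. 1 foot = 0.3048 m, so 696.5 foot = 696.5 * 0.3048 = 212.2932 m. Combine: 1537000 m^2 / 212.2932 m = 7239.987 m. 1 km = 1000 m, so 7239.987 m = 7239.987 / 1000 = 7.239987 km ≈ 7.24 km (4 s.f.).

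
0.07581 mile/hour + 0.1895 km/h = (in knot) 1 mile/hour = 0.44704 m/s, so 0.07581 mile/hour = 0.07581 * 0.44704 = 0.033890102 m/s. 1 km/h = 0.27777778 m/s, so 0.1895 km/h = 0.1895 * 0.27777778 = 0.052638889 m/s. Sum: 0.033890102 + 0.052638889 = 0.086528991 m/s. 1 knot = 0.51444444 m/s, so 0.086528991 m/s = 0.086528991 / 0.51444444 = 0.1681989 knot ≈ 0.1682 knot (4 s.f.). Final answer: 0.1682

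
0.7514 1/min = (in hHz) 0.0001252. Check: 1 1/min = 0.016666667 Hz, so 0.7514 1/min = 0.7514 * 0.016666667 = 0.012523333 Hz. 1 hHz = 100 Hz, so 0.012523333 Hz = 0.012523333 / 100 = 0.00012523333 hHz ≈ 0.0001252 hHz (4 s.f.).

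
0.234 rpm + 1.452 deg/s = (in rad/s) 1 rpm = 0.10471976 rad/s, so 0.234 rpm = 0.234 * 0.10471976 = 0.024504423 rad/s. 1 deg/s = 0.017453293 rad/s, so 1.452 deg/s = 1.452 * 0.017453293 = 0.025342181 rad/s. Sum: 0.024504423 + 0.025342181 = 0.049846603 rad/s. Result: 0.049846603 rad/s ≈ 0.04985 rad/s (4 s.f.). Final answer: 0.04985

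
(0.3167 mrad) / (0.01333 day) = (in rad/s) 1 mrad = 0.001 rad, so 0.3167 mrad = 0.3167 * 0.001 = 0.0003167 rad. 1 day = 86400 s, so 0.01333 day = 0.01333 * 86400 = 1151.712 s. Combine: 0.0003167 rad / 1151.712 s = 2.7498194e-07 rad/s. Result: 2.7498194e-07 rad/s ≈ 2.75e-07 rad/s (4 s.f.). Final answer: 2.75e-07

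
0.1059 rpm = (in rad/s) 0.01109. Check: 1 rpm = 0.10471976 rad/s, so 0.1059 rpm = 0.1059 * 0.10471976 = 0.011089822 rad/s. Result: 0.011089822 rad/s ≈ 0.01109 rad/s (4 s.f.).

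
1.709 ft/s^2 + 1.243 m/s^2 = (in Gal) 176.4. Check: 1 ft/s^2 = 0.3048 m/s^2, so 1.709 ft/s^2 = 1.709 * 0.3048 = 0.5209032 m/s^2. 1.243 m/s^2 is already in m/s^2. Sum: 0.5209032 + 1.243 = 1.7639032 m/s^2. 1 Gal = 0.01 m/s^2, so 1.7639032 m/s^2 = 1.7639032 / 0.01 = 176.39032 Gal ≈ 176.4 Gal (4 s.f.).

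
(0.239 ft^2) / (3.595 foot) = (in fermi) 2.026e+13. Check: 1 ft^2 = 0.09290304 m^2, so 0.239 ft^2 = 0.239 * 0.09290304 = 0.022203827 m^2. 1 foot = 0.3048 m, so 3.595 foot = 3.595 * 0.3048 = 1.095756 m. Combine: 0.022203827 m^2 / 1.095756 m = 0.020263477 m. 1 fermi = 1e-15 m, so 0.020263477 m = 0.020263477 / 1e-15 = 2.0263477e+13 fermi ≈ 2.026e+13 fermi (4 s.f.).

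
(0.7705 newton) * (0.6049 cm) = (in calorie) 0.7705 newton = 0.7705 N. 1 cm = 0.01 m, so 0.6049 cm = 0.6049 * 0.01 = 0.006049 m. Combine: 0.7705 N * 0.006049 m = 0.0046607545 J. 1 calorie = 4.184 J, so 0.0046607545 J = 0.0046607545 / 4.184 = 0.0011139471 calorie ≈ 0.001114 calorie (4 s.f.). Final answer: 0.001114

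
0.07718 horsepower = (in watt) 1 horsepower = 745.69987 W, so 0.07718 horsepower = 0.07718 * 745.69987 = 57.553116 W. 57.553116 W = 57.553116 watt ≈ 57.55 watt (4 s.f.). Final answer: 57.55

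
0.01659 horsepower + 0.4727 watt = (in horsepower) 0.01722. Check: 1 horsepower = 745.69987 W, so 0.01659 horsepower = 0.01659 * 745.69987 = 12.371161 W. 0.4727 watt = 0.4727 W. Sum: 12.371161 + 0.4727 = 12.843861 W. 1 horsepower = 745.69987 W, so 12.843861 W = 12.843861 / 745.69987 = 0.017223901 horsepower ≈ 0.01722 horsepower (4 s.f.).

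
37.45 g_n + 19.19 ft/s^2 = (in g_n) 38.05. Check: 1 g_n = 9.80665 m/s^2, so 37.45 g_n = 37.45 * 9.80665 = 367.25904 m/s^2. 1 ft/s^2 = 0.3048 m/s^2, so 19.19 ft/s^2 = 19.19 * 0.3048 = 5.849112 m/s^2. Sum: 367.25904 + 5.849112 = 373.10815 m/s^2. 1 g_n = 9.80665 m/s^2, so 373.10815 m/s^2 = 373.10815 / 9.80665 = 38.046443 g_n ≈ 38.05 g_n (4 s.f.).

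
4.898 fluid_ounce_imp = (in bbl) 0.0008753. Check: 1 fluid_ounce_imp = 2.8413063e-05 m^3, so 4.898 fluid_ounce_imp = 4.898 * 2.8413063e-05 = 0.00013916718 m^3. 1 bbl = 0.15898729 m^3, so 0.00013916718 m^3 = 0.00013916718 / 0.15898729 = 0.00087533523 bbl ≈ 0.0008753 bbl (4 s.f.).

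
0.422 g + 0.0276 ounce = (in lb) 0.002655. Check: 1 g = 0.001 kg, so 0.422 g = 0.422 * 0.001 = 0.000422 kg. 1 ounce = 0.028349523 kg, so 0.0276 ounce = 0.0276 * 0.028349523 = 0.00078244684 kg. Sum: 0.000422 + 0.00078244684 = 0.0012044468 kg. 1 lb = 0.45359237 kg, so 0.0012044468 kg = 0.0012044468 / 0.45359237 = 0.0026553507 lb ≈ 0.002655 lb (4 s.f.).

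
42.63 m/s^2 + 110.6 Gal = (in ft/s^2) 42.63 m/s^2 is already in m/s^2. 1 Gal = 0.01 m/s^2, so 110.6 Gal = 110.6 * 0.01 = 1.106 m/s^2. Sum: 42.63 + 1.106 = 43.736 m/s^2. 1 ft/s^2 = 0.3048 m/s^2, so 43.736 m/s^2 = 43.736 / 0.3048 = 143.49081 ft/s^2 ≈ 143.5 ft/s^2 (4 s.f.). Final answer: 143.5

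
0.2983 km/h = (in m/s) 0.08286. Check: 1 km/h = 0.27777778 m/s, so 0.2983 km/h = 0.2983 * 0.27777778 = 0.082861111 m/s. Result: 0.082861111 m/s ≈ 0.08286 m/s (4 s.f.).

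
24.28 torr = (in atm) 0.03195. Check: 1 torr = 133.32237 Pa, so 24.28 torr = 24.28 * 133.32237 = 3237.0671 Pa. 1 atm = 101325 Pa, so 3237.0671 Pa = 3237.0671 / 101325 = 0.031947368 atm ≈ 0.03195 atm (4 s.f.).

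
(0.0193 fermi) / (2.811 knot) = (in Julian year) 1 fermi = 1e-15 m, so 0.0193 fermi = 0.0193 * 1e-15 = 1.93e-17 m. 1 knot = 0.51444444 m/s, so 2.811 knot = 2.811 * 0.51444444 = 1.4461033 m/s. Combine: 1.93e-17 m / 1.4461033 m/s = 1.3346211e-17 s. 1 Julian year = 31557600 s, so 1.3346211e-17 s = 1.3346211e-17 / 31557600 = 4.229159e-25 Julian year ≈ 4.229e-25 Julian year (4 s.f.). Final answer: 4.229e-25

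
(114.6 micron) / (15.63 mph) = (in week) 1 micron = 1e-06 m, so 114.6 micron = 114.6 * 1e-06 = 0.0001146 m. 1 mph = 0.44704 m/s, so 15.63 mph = 15.63 * 0.44704 = 6.9872352 m/s. Combine: 0.0001146 m / 6.9872352 m/s = 1.6401337e-05 s. 1 week = 604800 s, so 1.6401337e-05 s = 1.6401337e-05 / 604800 = 2.7118613e-11 week ≈ 2.712e-11 week (4 s.f.). Final answer: 2.712e-11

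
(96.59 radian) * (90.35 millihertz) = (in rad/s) 8.727. Check: 96.59 radian = 96.59 rad. 1 millihertz = 0.001 Hz, so 90.35 millihertz = 90.35 * 0.001 = 0.09035 Hz. Combine: 96.59 rad * 0.09035 Hz = 8.7269065 rad/s. Result: 8.7269065 rad/s ≈ 8.727 rad/s (4 s.f.).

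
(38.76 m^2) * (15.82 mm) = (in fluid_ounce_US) 2.073e+04. Check: 38.76 m^2 is already in m^2. 1 mm = 0.001 m, so 15.82 mm = 15.82 * 0.001 = 0.01582 m. Combine: 38.76 m^2 * 0.01582 m = 0.6131832 m^3. 1 fluid_ounce_US = 2.957353e-05 m^3, so 0.6131832 m^3 = 0.6131832 / 2.957353e-05 = 20734.191 fluid_ounce_US ≈ 2.073e+04 fluid_ounce_US (4 s.f.).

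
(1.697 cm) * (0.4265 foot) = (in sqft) 1 cm = 0.01 m, so 1.697 cm = 1.697 * 0.01 = 0.01697 m. 1 foot = 0.3048 m, so 0.4265 foot = 0.4265 * 0.3048 = 0.1299972 m. Combine: 0.01697 m * 0.1299972 m = 0.0022060525 m^2. 1 sqft = 0.09290304 m^2, so 0.0022060525 m^2 = 0.0022060525 / 0.09290304 = 0.023745751 sqft ≈ 0.02375 sqft (4 s.f.). Final answer: 0.02375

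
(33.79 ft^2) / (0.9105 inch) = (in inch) 5344. Check: 1 ft^2 = 0.09290304 m^2, so 33.79 ft^2 = 33.79 * 0.09290304 = 3.1391937 m^2. 1 inch = 0.0254 m, so 0.9105 inch = 0.9105 * 0.0254 = 0.0231267 m. Combine: 3.1391937 m^2 / 0.0231267 m = 135.73894 m. 1 inch = 0.0254 m, so 135.73894 m = 135.73894 / 0.0254 = 5344.0527 inch ≈ 5344 inch (4 s.f.).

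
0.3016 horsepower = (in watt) 1 horsepower = 745.69987 W, so 0.3016 horsepower = 0.3016 * 745.69987 = 224.90308 W. 224.90308 W = 224.90308 watt ≈ 224.9 watt (4 s.f.). Final answer: 224.9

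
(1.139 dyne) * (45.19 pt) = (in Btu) 1.721e-10. Check: 1 dyne = 1e-05 N, so 1.139 dyne = 1.139 * 1e-05 = 1.139e-05 N. 1 pt = 0.00035277778 m, so 45.19 pt = 45.19 * 0.00035277778 = 0.015942028 m. Combine: 1.139e-05 N * 0.015942028 m = 1.815797e-07 J. 1 Btu = 1055.0559 J, so 1.815797e-07 J = 1.815797e-07 / 1055.0559 = 1.7210434e-10 Btu ≈ 1.721e-10 Btu (4 s.f.).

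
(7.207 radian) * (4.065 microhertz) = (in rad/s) 2.93e-05. Check: 7.207 radian = 7.207 rad. 1 microhertz = 1e-06 Hz, so 4.065 microhertz = 4.065 * 1e-06 = 4.065e-06 Hz. Combine: 7.207 rad * 4.065e-06 Hz = 2.9296455e-05 rad/s. Result: 2.9296455e-05 rad/s ≈ 2.93e-05 rad/s (4 s.f.).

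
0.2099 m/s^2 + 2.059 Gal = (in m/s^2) 0.2305. Check: 0.2099 m/s^2 is already in m/s^2. 1 Gal = 0.01 m/s^2, so 2.059 Gal = 2.059 * 0.01 = 0.02059 m/s^2. Sum: 0.2099 + 0.02059 = 0.23049 m/s^2. Result: 0.23049 m/s^2 ≈ 0.2305 m/s^2 (4 s.f.).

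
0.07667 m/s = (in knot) 1 knot = 0.51444444 m/s, so 0.07667 m/s = 0.07667 / 0.51444444 = 0.14903456 knot ≈ 0.149 knot (4 s.f.). Final answer: 0.149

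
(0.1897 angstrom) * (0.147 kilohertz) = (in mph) 6.238e-09. Check: 1 angstrom = 1e-10 m, so 0.1897 angstrom = 0.1897 * 1e-10 = 1.897e-11 m. 1 kilohertz = 1000 Hz, so 0.147 kilohertz = 0.147 * 1000 = 147 Hz. Combine: 1.897e-11 m * 147 Hz = 2.78859e-09 m/s. 1 mph = 0.44704 m/s, so 2.78859e-09 m/s = 2.78859e-09 / 0.44704 = 6.2378982e-09 mph ≈ 6.238e-09 mph (4 s.f.).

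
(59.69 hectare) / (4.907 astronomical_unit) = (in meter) 8.131e-07. Check: 1 hectare = 10000 m^2, so 59.69 hectare = 59.69 * 10000 = 596900 m^2. 1 astronomical_unit = 1.4959787e+11 m, so 4.907 astronomical_unit = 4.907 * 1.4959787e+11 = 7.3407675e+11 m. Combine: 596900 m^2 / 7.3407675e+11 m = 8.1313023e-07 m. 8.1313023e-07 m = 8.1313023e-07 meter ≈ 8.131e-07 meter (4 s.f.).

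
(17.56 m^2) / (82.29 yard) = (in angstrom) 17.56 m^2 is already in m^2. 1 yard = 0.9144 m, so 82.29 yard = 82.29 * 0.9144 = 75.245976 m. Combine: 17.56 m^2 / 75.245976 m = 0.23336796 m. 1 angstrom = 1e-10 m, so 0.23336796 m = 0.23336796 / 1e-10 = 2.3336796e+09 angstrom ≈ 2.334e+09 angstrom (4 s.f.). Final answer: 2.334e+09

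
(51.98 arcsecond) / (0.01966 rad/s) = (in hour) 1 arcsecond = 4.8481368e-06 rad, so 51.98 arcsecond = 51.98 * 4.8481368e-06 = 0.00025200615 rad. 0.01966 rad/s is already in rad/s. Combine: 0.00025200615 rad / 0.01966 rad/s = 0.012818217 s. 1 hour = 3600 s, so 0.012818217 s = 0.012818217 / 3600 = 3.5606159e-06 hour ≈ 3.561e-06 hour (4 s.f.). Final answer: 3.561e-06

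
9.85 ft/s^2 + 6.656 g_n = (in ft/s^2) 224. Check: 1 ft/s^2 = 0.3048 m/s^2, so 9.85 ft/s^2 = 9.85 * 0.3048 = 3.00228 m/s^2. 1 g_n = 9.80665 m/s^2, so 6.656 g_n = 6.656 * 9.80665 = 65.273062 m/s^2. Sum: 3.00228 + 65.273062 = 68.275342 m/s^2. 1 ft/s^2 = 0.3048 m/s^2, so 68.275342 m/s^2 = 68.275342 / 0.3048 = 224.00047 ft/s^2 ≈ 224 ft/s^2 (4 s.f.).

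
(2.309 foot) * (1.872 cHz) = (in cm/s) 1.317. Check: 1 foot = 0.3048 m, so 2.309 foot = 2.309 * 0.3048 = 0.7037832 m. 1 cHz = 0.01 Hz, so 1.872 cHz = 1.872 * 0.01 = 0.01872 Hz. Combine: 0.7037832 m * 0.01872 Hz = 0.013174822 m/s. 1 cm/s = 0.01 m/s, so 0.013174822 m/s = 0.013174822 / 0.01 = 1.3174822 cm/s ≈ 1.317 cm/s (4 s.f.).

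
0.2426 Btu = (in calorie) 1 Btu = 1055.0559 J, so 0.2426 Btu = 0.2426 * 1055.0559 = 255.95655 J. 1 calorie = 4.184 J, so 255.95655 J = 255.95655 / 4.184 = 61.175084 calorie ≈ 61.18 calorie (4 s.f.). Final answer: 61.18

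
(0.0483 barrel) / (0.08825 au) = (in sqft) 6.261e-12. Check: 1 barrel = 0.15898729 m^3, so 0.0483 barrel = 0.0483 * 0.15898729 = 0.0076790863 m^3. 1 au = 1.4959787e+11 m, so 0.08825 au = 0.08825 * 1.4959787e+11 = 1.3202012e+10 m. Combine: 0.0076790863 m^3 / 1.3202012e+10 m = 5.816603e-13 m^2. 1 sqft = 0.09290304 m^2, so 5.816603e-13 m^2 = 5.816603e-13 / 0.09290304 = 6.2609394e-12 sqft ≈ 6.261e-12 sqft (4 s.f.).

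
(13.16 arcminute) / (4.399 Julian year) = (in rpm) 2.633e-10. Check: 1 arcminute = 0.00029088821 rad, so 13.16 arcminute = 13.16 * 0.00029088821 = 0.0038280888 rad. 1 Julian year = 31557600 s, so 4.399 Julian year = 4.399 * 31557600 = 1.3882188e+08 s. Combine: 0.0038280888 rad / 1.3882188e+08 s = 2.7575543e-11 rad/s. 1 rpm = 0.10471976 rad/s, so 2.7575543e-11 rad/s = 2.7575543e-11 / 0.10471976 = 2.6332704e-10 rpm ≈ 2.633e-10 rpm (4 s.f.).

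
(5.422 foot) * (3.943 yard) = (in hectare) 1 foot = 0.3048 m, so 5.422 foot = 5.422 * 0.3048 = 1.6526256 m. 1 yard = 0.9144 m, so 3.943 yard = 3.943 * 0.9144 = 3.6054792 m. Combine: 1.6526256 m * 3.6054792 m = 5.9585072 m^2. 1 hectare = 10000 m^2, so 5.9585072 m^2 = 5.9585072 / 10000 = 0.00059585072 hectare ≈ 0.0005959 hectare (4 s.f.). Final answer: 0.0005959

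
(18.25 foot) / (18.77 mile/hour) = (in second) 0.6629. Check: 1 foot = 0.3048 m, so 18.25 foot = 18.25 * 0.3048 = 5.5626 m. 1 mile/hour = 0.44704 m/s, so 18.77 mile/hour = 18.77 * 0.44704 = 8.3909408 m/s. Combine: 5.5626 m / 8.3909408 m/s = 0.66292924 s. 0.66292924 s = 0.66292924 second ≈ 0.6629 second (4 s.f.).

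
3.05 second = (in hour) 3.05 second = 3.05 s. 1 hour = 3600 s, so 3.05 s = 3.05 / 3600 = 0.00084722222 hour ≈ 0.0008472 hour (4 s.f.). Final answer: 0.0008472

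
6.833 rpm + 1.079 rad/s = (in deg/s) 102.8. Check: 1 rpm = 0.10471976 rad/s, so 6.833 rpm = 6.833 * 0.10471976 = 0.71555009 rad/s. 1.079 rad/s is already in rad/s. Sum: 0.71555009 + 1.079 = 1.7945501 rad/s. 1 deg/s = 0.017453293 rad/s, so 1.7945501 rad/s = 1.7945501 / 0.017453293 = 102.82015 deg/s ≈ 102.8 deg/s (4 s.f.).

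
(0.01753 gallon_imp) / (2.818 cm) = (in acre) 1 gallon_imp = 0.00454609 m^3, so 0.01753 gallon_imp = 0.01753 * 0.00454609 = 7.9692958e-05 m^3. 1 cm = 0.01 m, so 2.818 cm = 2.818 * 0.01 = 0.02818 m. Combine: 7.9692958e-05 m^3 / 0.02818 m = 0.0028279971 m^2. 1 acre = 4046.8564 m^2, so 0.0028279971 m^2 = 0.0028279971 / 4046.8564 = 6.988133e-07 acre ≈ 6.988e-07 acre (4 s.f.). Final answer: 6.988e-07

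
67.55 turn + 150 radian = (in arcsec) 1.185e+08. Check: 1 turn = 6.2831853 rad, so 67.55 turn = 67.55 * 6.2831853 = 424.42917 rad. 150 radian = 150 rad. Sum: 424.42917 + 150 = 574.42917 rad. 1 arcsec = 4.8481368e-06 rad, so 574.42917 rad = 574.42917 / 4.8481368e-06 = 1.1848452e+08 arcsec ≈ 1.185e+08 arcsec (4 s.f.).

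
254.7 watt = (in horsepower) 0.3416. Check: 254.7 watt = 254.7 W. 1 horsepower = 745.69987 W, so 254.7 W = 254.7 / 745.69987 = 0.34155833 horsepower ≈ 0.3416 horsepower (4 s.f.).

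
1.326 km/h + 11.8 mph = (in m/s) 1 km/h = 0.27777778 m/s, so 1.326 km/h = 1.326 * 0.27777778 = 0.36833333 m/s. 1 mph = 0.44704 m/s, so 11.8 mph = 11.8 * 0.44704 = 5.275072 m/s. Sum: 0.36833333 + 5.275072 = 5.6434053 m/s. Result: 5.6434053 m/s ≈ 5.643 m/s (4 s.f.). Final answer: 5.643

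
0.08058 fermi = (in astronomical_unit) 5.386e-28. Check: 1 fermi = 1e-15 m, so 0.08058 fermi = 0.08058 * 1e-15 = 8.058e-17 m. 1 astronomical_unit = 1.4959787e+11 m, so 8.058e-17 m = 8.058e-17 / 1.4959787e+11 = 5.3864403e-28 astronomical_unit ≈ 5.386e-28 astronomical_unit (4 s.f.).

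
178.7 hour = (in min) 1.072e+04. Check: 1 hour = 3600 s, so 178.7 hour = 178.7 * 3600 = 643320 s. 1 min = 60 s, so 643320 s = 643320 / 60 = 10722 min ≈ 1.072e+04 min (4 s.f.).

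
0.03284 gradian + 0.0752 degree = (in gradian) 1 gradian = 0.015707963 rad, so 0.03284 gradian = 0.03284 * 0.015707963 = 0.00051584951 rad. 1 degree = 0.017453293 rad, so 0.0752 degree = 0.0752 * 0.017453293 = 0.0013124876 rad. Sum: 0.00051584951 + 0.0013124876 = 0.0018283371 rad. 1 gradian = 0.015707963 rad, so 0.0018283371 rad = 0.0018283371 / 0.015707963 = 0.11639556 gradian ≈ 0.1164 gradian (4 s.f.). Final answer: 0.1164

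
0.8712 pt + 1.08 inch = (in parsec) 8.99e-19. Check: 1 pt = 0.00035277778 m, so 0.8712 pt = 0.8712 * 0.00035277778 = 0.00030734 m. 1 inch = 0.0254 m, so 1.08 inch = 1.08 * 0.0254 = 0.027432 m. Sum: 0.00030734 + 0.027432 = 0.02773934 m. 1 parsec = 3.0856776e+16 m, so 0.02773934 m = 0.02773934 / 3.0856776e+16 = 8.9897079e-19 parsec ≈ 8.99e-19 parsec (4 s.f.).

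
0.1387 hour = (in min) 1 hour = 3600 s, so 0.1387 hour = 0.1387 * 3600 = 499.32 s. 1 min = 60 s, so 499.32 s = 499.32 / 60 = 8.322 min. Final answer: 8.322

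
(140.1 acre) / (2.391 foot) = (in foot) 2.552e+06. Check: 1 acre = 4046.8564 m^2, so 140.1 acre = 140.1 * 4046.8564 = 566964.58 m^2. 1 foot = 0.3048 m, so 2.391 foot = 2.391 * 0.3048 = 0.7287768 m. Combine: 566964.58 m^2 / 0.7287768 m = 777967.39 m. 1 foot = 0.3048 m, so 777967.39 m = 777967.39 / 0.3048 = 2552386.4 foot ≈ 2.552e+06 foot (4 s.f.).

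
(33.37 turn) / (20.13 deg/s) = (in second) 1 turn = 6.2831853 rad, so 33.37 turn = 33.37 * 6.2831853 = 209.66989 rad. 1 deg/s = 0.017453293 rad/s, so 20.13 deg/s = 20.13 * 0.017453293 = 0.35133478 rad/s. Combine: 209.66989 rad / 0.35133478 rad/s = 596.78092 s. 596.78092 s = 596.78092 second ≈ 596.8 second (4 s.f.). Final answer: 596.8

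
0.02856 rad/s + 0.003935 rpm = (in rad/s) 0.02897. Check: 0.02856 rad/s is already in rad/s. 1 rpm = 0.10471976 rad/s, so 0.003935 rpm = 0.003935 * 0.10471976 = 0.00041207224 rad/s. Sum: 0.02856 + 0.00041207224 = 0.028972072 rad/s. Result: 0.028972072 rad/s ≈ 0.02897 rad/s (4 s.f.).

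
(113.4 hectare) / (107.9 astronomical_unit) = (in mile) 4.365e-11. Check: 1 hectare = 10000 m^2, so 113.4 hectare = 113.4 * 10000 = 1134000 m^2. 1 astronomical_unit = 1.4959787e+11 m, so 107.9 astronomical_unit = 107.9 * 1.4959787e+11 = 1.614161e+13 m. Combine: 1134000 m^2 / 1.614161e+13 m = 7.0253214e-08 m. 1 mile = 1609.344 m, so 7.0253214e-08 m = 7.0253214e-08 / 1609.344 = 4.3653323e-11 mile ≈ 4.365e-11 mile (4 s.f.).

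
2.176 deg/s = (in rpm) 0.3627. Check: 1 deg/s = 0.017453293 rad/s, so 2.176 deg/s = 2.176 * 0.017453293 = 0.037978365 rad/s. 1 rpm = 0.10471976 rad/s, so 0.037978365 rad/s = 0.037978365 / 0.10471976 = 0.36266667 rpm ≈ 0.3627 rpm (4 s.f.).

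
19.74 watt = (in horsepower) 19.74 watt = 19.74 W. 1 horsepower = 745.69987 W, so 19.74 W = 19.74 / 745.69987 = 0.026471776 horsepower ≈ 0.02647 horsepower (4 s.f.). Final answer: 0.02647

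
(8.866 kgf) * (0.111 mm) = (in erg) 1 kgf = 9.80665 N, so 8.866 kgf = 8.866 * 9.80665 = 86.945759 N. 1 mm = 0.001 m, so 0.111 mm = 0.111 * 0.001 = 0.000111 m. Combine: 86.945759 N * 0.000111 m = 0.0096509792 J. 1 erg = 1e-07 J, so 0.0096509792 J = 0.0096509792 / 1e-07 = 96509.792 erg ≈ 9.651e+04 erg (4 s.f.). Final answer: 9.651e+04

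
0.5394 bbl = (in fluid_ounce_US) 2900. Check: 1 bbl = 0.15898729 m^3, so 0.5394 bbl = 0.5394 * 0.15898729 = 0.085757747 m^3. 1 fluid_ounce_US = 2.957353e-05 m^3, so 0.085757747 m^3 = 0.085757747 / 2.957353e-05 = 2899.8144 fluid_ounce_US ≈ 2900 fluid_ounce_US (4 s.f.).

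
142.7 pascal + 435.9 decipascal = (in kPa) 142.7 pascal = 142.7 Pa. 1 decipascal = 0.1 Pa, so 435.9 decipascal = 435.9 * 0.1 = 43.59 Pa. Sum: 142.7 + 43.59 = 186.29 Pa. 1 kPa = 1000 Pa, so 186.29 Pa = 186.29 / 1000 = 0.18629 kPa ≈ 0.1863 kPa (4 s.f.). Final answer: 0.1863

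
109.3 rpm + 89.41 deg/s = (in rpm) 1 rpm = 0.10471976 rad/s, so 109.3 rpm = 109.3 * 0.10471976 = 11.445869 rad/s. 1 deg/s = 0.017453293 rad/s, so 89.41 deg/s = 89.41 * 0.017453293 = 1.5604989 rad/s. Sum: 11.445869 + 1.5604989 = 13.006368 rad/s. 1 rpm = 0.10471976 rad/s, so 13.006368 rad/s = 13.006368 / 0.10471976 = 124.20167 rpm ≈ 124.2 rpm (4 s.f.). Final answer: 124.2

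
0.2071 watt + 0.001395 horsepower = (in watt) 1.247. Check: 0.2071 watt = 0.2071 W. 1 horsepower = 745.69987 W, so 0.001395 horsepower = 0.001395 * 745.69987 = 1.0402513 W. Sum: 0.2071 + 1.0402513 = 1.2473513 W. 1.2473513 W = 1.2473513 watt ≈ 1.247 watt (4 s.f.).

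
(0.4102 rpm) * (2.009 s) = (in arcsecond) 1.78e+04. Check: 1 rpm = 0.10471976 rad/s, so 0.4102 rpm = 0.4102 * 0.10471976 = 0.042956044 rad/s. 2.009 s is already in s. Combine: 0.042956044 rad/s * 2.009 s = 0.086298691 rad. 1 arcsecond = 4.8481368e-06 rad, so 0.086298691 rad = 0.086298691 / 4.8481368e-06 = 17800.383 arcsecond ≈ 1.78e+04 arcsecond (4 s.f.).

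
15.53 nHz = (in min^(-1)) 1 nHz = 1e-09 Hz, so 15.53 nHz = 15.53 * 1e-09 = 1.553e-08 Hz. 1 min^(-1) = 0.016666667 Hz, so 1.553e-08 Hz = 1.553e-08 / 0.016666667 = 9.318e-07 min^(-1). Final answer: 9.318e-07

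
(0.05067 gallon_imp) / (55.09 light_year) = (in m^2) 1 gallon_imp = 0.00454609 m^3, so 0.05067 gallon_imp = 0.05067 * 0.00454609 = 0.00023035038 m^3. 1 light_year = 9.4607305e+15 m, so 55.09 light_year = 55.09 * 9.4607305e+15 = 5.2119164e+17 m. Combine: 0.00023035038 m^3 / 5.2119164e+17 m = 4.4196868e-22 m^2. Result: 4.4196868e-22 m^2 ≈ 4.42e-22 m^2 (4 s.f.). Final answer: 4.42e-22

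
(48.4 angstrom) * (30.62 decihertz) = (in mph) 1 angstrom = 1e-10 m, so 48.4 angstrom = 48.4 * 1e-10 = 4.84e-09 m. 1 decihertz = 0.1 Hz, so 30.62 decihertz = 30.62 * 0.1 = 3.062 Hz. Combine: 4.84e-09 m * 3.062 Hz = 1.482008e-08 m/s. 1 mph = 0.44704 m/s, so 1.482008e-08 m/s = 1.482008e-08 / 0.44704 = 3.3151575e-08 mph ≈ 3.315e-08 mph (4 s.f.). Final answer: 3.315e-08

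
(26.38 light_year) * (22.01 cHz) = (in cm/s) 5.493e+18. Check: 1 light_year = 9.4607305e+15 m, so 26.38 light_year = 26.38 * 9.4607305e+15 = 2.4957407e+17 m. 1 cHz = 0.01 Hz, so 22.01 cHz = 22.01 * 0.01 = 0.2201 Hz. Combine: 2.4957407e+17 m * 0.2201 Hz = 5.4931253e+16 m/s. 1 cm/s = 0.01 m/s, so 5.4931253e+16 m/s = 5.4931253e+16 / 0.01 = 5.4931253e+18 cm/s ≈ 5.493e+18 cm/s (4 s.f.).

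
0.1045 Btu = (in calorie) 1 Btu = 1055.0559 J, so 0.1045 Btu = 0.1045 * 1055.0559 = 110.25334 J. 1 calorie = 4.184 J, so 110.25334 J = 110.25334 / 4.184 = 26.35118 calorie ≈ 26.35 calorie (4 s.f.). Final answer: 26.35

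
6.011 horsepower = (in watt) 1 horsepower = 745.69987 W, so 6.011 horsepower = 6.011 * 745.69987 = 4482.4019 W. 4482.4019 W = 4482.4019 watt ≈ 4482 watt (4 s.f.). Final answer: 4482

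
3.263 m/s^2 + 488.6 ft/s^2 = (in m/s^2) 3.263 m/s^2 is already in m/s^2. 1 ft/s^2 = 0.3048 m/s^2, so 488.6 ft/s^2 = 488.6 * 0.3048 = 148.92528 m/s^2. Sum: 3.263 + 148.92528 = 152.18828 m/s^2. Result: 152.18828 m/s^2 ≈ 152.2 m/s^2 (4 s.f.). Final answer: 152.2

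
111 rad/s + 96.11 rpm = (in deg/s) 111 rad/s is already in rad/s. 1 rpm = 0.10471976 rad/s, so 96.11 rpm = 96.11 * 0.10471976 = 10.064616 rad/s. Sum: 111 + 10.064616 = 121.06462 rad/s. 1 deg/s = 0.017453293 rad/s, so 121.06462 rad/s = 121.06462 / 0.017453293 = 6936.4915 deg/s ≈ 6936 deg/s (4 s.f.). Final answer: 6936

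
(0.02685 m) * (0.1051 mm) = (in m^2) 2.822e-06. Check: 0.02685 m is already in m. 1 mm = 0.001 m, so 0.1051 mm = 0.1051 * 0.001 = 0.0001051 m. Combine: 0.02685 m * 0.0001051 m = 2.821935e-06 m^2. Result: 2.821935e-06 m^2 ≈ 2.822e-06 m^2 (4 s.f.).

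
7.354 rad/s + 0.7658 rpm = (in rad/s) 7.434. Check: 7.354 rad/s is already in rad/s. 1 rpm = 0.10471976 rad/s, so 0.7658 rpm = 0.7658 * 0.10471976 = 0.080194388 rad/s. Sum: 7.354 + 0.080194388 = 7.4341944 rad/s. Result: 7.4341944 rad/s ≈ 7.434 rad/s (4 s.f.).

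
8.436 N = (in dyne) 8.436e+05. Check: 1 dyne = 1e-05 N, so 8.436 N = 8.436 / 1e-05 = 843600 dyne ≈ 8.436e+05 dyne (4 s.f.).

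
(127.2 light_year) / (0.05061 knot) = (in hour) 1.284e+16. Check: 1 light_year = 9.4607305e+15 m, so 127.2 light_year = 127.2 * 9.4607305e+15 = 1.2034049e+18 m. 1 knot = 0.51444444 m/s, so 0.05061 knot = 0.05061 * 0.51444444 = 0.026036033 m/s. Combine: 1.2034049e+18 m / 0.026036033 m/s = 4.6220747e+19 s. 1 hour = 3600 s, so 4.6220747e+19 s = 4.6220747e+19 / 3600 = 1.2839096e+16 hour ≈ 1.284e+16 hour (4 s.f.).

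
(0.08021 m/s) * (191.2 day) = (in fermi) 1.325e+21. Check: 0.08021 m/s is already in m/s. 1 day = 86400 s, so 191.2 day = 191.2 * 86400 = 16519680 s. Combine: 0.08021 m/s * 16519680 s = 1325043.5 m. 1 fermi = 1e-15 m, so 1325043.5 m = 1325043.5 / 1e-15 = 1.3250435e+21 fermi ≈ 1.325e+21 fermi (4 s.f.).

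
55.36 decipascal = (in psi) 0.0008029. Check: 1 decipascal = 0.1 Pa, so 55.36 decipascal = 55.36 * 0.1 = 5.536 Pa. 1 psi = 6894.7573 Pa, so 5.536 Pa = 5.536 / 6894.7573 = 0.00080292892 psi ≈ 0.0008029 psi (4 s.f.).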